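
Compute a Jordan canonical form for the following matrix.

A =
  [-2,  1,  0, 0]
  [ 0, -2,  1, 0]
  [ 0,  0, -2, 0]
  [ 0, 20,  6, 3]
J_3(-2) ⊕ J_1(3)

The characteristic polynomial is
  det(x·I − A) = x^4 + 3*x^3 - 6*x^2 - 28*x - 24 = (x - 3)*(x + 2)^3

Eigenvalues and multiplicities (the geometric multiplicity of λ is n − rank(A − λI), which equals the number of Jordan blocks for λ):
  λ = -2: algebraic multiplicity = 3, geometric multiplicity = 1
  λ = 3: algebraic multiplicity = 1, geometric multiplicity = 1

Determining the block sizes for each eigenvalue:
  λ = -2: one block (gm = 1), so the single block has size am = 3 → block sizes [3]
  λ = 3: one block (gm = 1), so the single block has size am = 1 → block sizes [1]

Assembling the blocks gives a Jordan form
J =
  [-2,  1,  0, 0]
  [ 0, -2,  1, 0]
  [ 0,  0, -2, 0]
  [ 0,  0,  0, 3]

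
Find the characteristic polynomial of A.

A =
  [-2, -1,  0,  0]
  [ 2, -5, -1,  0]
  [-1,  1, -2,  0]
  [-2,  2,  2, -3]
x^4 + 12*x^3 + 54*x^2 + 108*x + 81

Expanding det(x·I − A) (e.g. by cofactor expansion or by noting that A is similar to its Jordan form J, which has the same characteristic polynomial as A) gives
  χ_A(x) = x^4 + 12*x^3 + 54*x^2 + 108*x + 81
which factors as (x + 3)^4. The eigenvalues (with algebraic multiplicities) are λ = -3 with multiplicity 4.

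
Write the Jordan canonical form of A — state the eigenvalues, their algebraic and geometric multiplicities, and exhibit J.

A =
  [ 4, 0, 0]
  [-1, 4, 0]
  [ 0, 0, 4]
J_2(4) ⊕ J_1(4)

The characteristic polynomial is
  det(x·I − A) = x^3 - 12*x^2 + 48*x - 64 = (x - 4)^3

Eigenvalues and multiplicities (the geometric multiplicity of λ is n − rank(A − λI), which equals the number of Jordan blocks for λ):
  λ = 4: algebraic multiplicity = 3, geometric multiplicity = 2

Determining the block sizes for each eigenvalue:
  λ = 4: 2 blocks summing to 3 forces exactly one block of size 2 and the rest size 1 → block sizes [2, 1]

Assembling the blocks gives a Jordan form
J =
  [4, 1, 0]
  [0, 4, 0]
  [0, 0, 4]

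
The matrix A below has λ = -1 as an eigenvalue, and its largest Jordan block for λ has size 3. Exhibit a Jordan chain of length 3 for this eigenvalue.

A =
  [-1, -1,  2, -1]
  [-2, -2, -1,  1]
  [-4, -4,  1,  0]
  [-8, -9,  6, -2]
A Jordan chain for λ = -1 of length 3:
v_1 = (2, -2, 0, 2)ᵀ
v_2 = (0, -2, -4, -8)ᵀ
v_3 = (1, 0, 0, 0)ᵀ

Let N = A − (-1)·I. We want v_3 with N^3 v_3 = 0 but N^2 v_3 ≠ 0; then v_{j-1} := N · v_j for j = 3, …, 2.

Pick v_3 = (1, 0, 0, 0)ᵀ.
Then v_2 = N · v_3 = (0, -2, -4, -8)ᵀ.
Then v_1 = N · v_2 = (2, -2, 0, 2)ᵀ.

Sanity check: (A − (-1)·I) v_1 = (0, 0, 0, 0)ᵀ = 0. ✓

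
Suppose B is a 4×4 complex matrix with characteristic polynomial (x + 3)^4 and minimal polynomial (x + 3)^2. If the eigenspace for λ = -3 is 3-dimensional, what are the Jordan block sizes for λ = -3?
Block sizes for λ = -3: [2, 1, 1]

Step 1 — from the characteristic polynomial, algebraic multiplicity of λ = -3 is 4. From dim ker(B − (-3)·I) = 3, there are exactly 3 Jordan blocks for λ = -3.
Step 2 — from the minimal polynomial, the factor (x + 3)^2 tells us the largest block for λ = -3 has size 2.
Step 3 — with total size 4, 3 blocks, and largest block 2, the block sizes (in nonincreasing order) are [2, 1, 1].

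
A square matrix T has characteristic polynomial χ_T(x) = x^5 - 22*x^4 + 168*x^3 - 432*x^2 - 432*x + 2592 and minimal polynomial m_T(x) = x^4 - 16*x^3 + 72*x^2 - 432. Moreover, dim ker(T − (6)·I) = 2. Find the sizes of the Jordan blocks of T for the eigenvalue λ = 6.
Block sizes for λ = 6: [3, 1]

Step 1 — from the characteristic polynomial, algebraic multiplicity of λ = 6 is 4. From dim ker(T − (6)·I) = 2, there are exactly 2 Jordan blocks for λ = 6.
Step 2 — from the minimal polynomial, the factor (x − 6)^3 tells us the largest block for λ = 6 has size 3.
Step 3 — with total size 4, 2 blocks, and largest block 3, the block sizes (in nonincreasing order) are [3, 1].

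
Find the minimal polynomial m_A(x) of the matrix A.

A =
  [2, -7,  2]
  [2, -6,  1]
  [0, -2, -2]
x^3 + 6*x^2 + 12*x + 8

The characteristic polynomial is χ_A(x) = (x + 2)^3, so the eigenvalues are known. The minimal polynomial is
  m_A(x) = Π_λ (x − λ)^{k_λ}
where k_λ is the size of the *largest* Jordan block for λ (equivalently, the smallest k with (A − λI)^k v = 0 for every generalised eigenvector v of λ).

  λ = -2: largest Jordan block has size 3, contributing (x + 2)^3

So m_A(x) = (x + 2)^3 = x^3 + 6*x^2 + 12*x + 8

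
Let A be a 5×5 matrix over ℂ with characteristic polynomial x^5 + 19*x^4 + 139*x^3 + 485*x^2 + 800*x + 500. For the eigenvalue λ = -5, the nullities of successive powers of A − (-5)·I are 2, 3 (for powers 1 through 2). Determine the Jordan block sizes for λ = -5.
Block sizes for λ = -5: [2, 1]

From the dimensions of kernels of powers, the number of Jordan blocks of size at least j is d_j − d_{j−1} where d_j = dim ker(N^j) (with d_0 = 0). Computing the differences gives [2, 1].
The number of blocks of size exactly k is (#blocks of size ≥ k) − (#blocks of size ≥ k + 1), so the partition is: 1 block(s) of size 1, 1 block(s) of size 2.
In nonincreasing order the block sizes are [2, 1].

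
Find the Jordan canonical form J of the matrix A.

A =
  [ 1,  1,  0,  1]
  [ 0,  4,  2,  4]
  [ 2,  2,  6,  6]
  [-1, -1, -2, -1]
J_2(2) ⊕ J_1(2) ⊕ J_1(4)

The characteristic polynomial is
  det(x·I − A) = x^4 - 10*x^3 + 36*x^2 - 56*x + 32 = (x - 4)*(x - 2)^3

Eigenvalues and multiplicities (the geometric multiplicity of λ is n − rank(A − λI), which equals the number of Jordan blocks for λ):
  λ = 2: algebraic multiplicity = 3, geometric multiplicity = 2
  λ = 4: algebraic multiplicity = 1, geometric multiplicity = 1

Determining the block sizes for each eigenvalue:
  λ = 2: 2 blocks summing to 3 forces exactly one block of size 2 and the rest size 1 → block sizes [2, 1]
  λ = 4: one block (gm = 1), so the single block has size am = 1 → block sizes [1]

Assembling the blocks gives a Jordan form
J =
  [2, 1, 0, 0]
  [0, 2, 0, 0]
  [0, 0, 2, 0]
  [0, 0, 0, 4]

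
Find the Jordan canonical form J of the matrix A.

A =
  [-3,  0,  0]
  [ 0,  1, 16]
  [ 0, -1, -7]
J_2(-3) ⊕ J_1(-3)

The characteristic polynomial is
  det(x·I − A) = x^3 + 9*x^2 + 27*x + 27 = (x + 3)^3

Eigenvalues and multiplicities (the geometric multiplicity of λ is n − rank(A − λI), which equals the number of Jordan blocks for λ):
  λ = -3: algebraic multiplicity = 3, geometric multiplicity = 2

Determining the block sizes for each eigenvalue:
  λ = -3: 2 blocks summing to 3 forces exactly one block of size 2 and the rest size 1 → block sizes [2, 1]

Assembling the blocks gives a Jordan form
J =
  [-3,  1,  0]
  [ 0, -3,  0]
  [ 0,  0, -3]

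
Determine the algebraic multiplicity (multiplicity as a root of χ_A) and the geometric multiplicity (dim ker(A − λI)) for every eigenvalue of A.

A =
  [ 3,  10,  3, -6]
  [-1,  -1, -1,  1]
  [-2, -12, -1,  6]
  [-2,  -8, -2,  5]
λ = 1: alg = 3, geom = 1; λ = 3: alg = 1, geom = 1

Step 1 — factor the characteristic polynomial to read off the algebraic multiplicities:
  χ_A(x) = (x - 3)*(x - 1)^3

Step 2 — compute geometric multiplicities via the rank-nullity identity g(λ) = n − rank(A − λI):
  rank(A − (1)·I) = 3, so dim ker(A − (1)·I) = n − 3 = 1
  rank(A − (3)·I) = 3, so dim ker(A − (3)·I) = n − 3 = 1

Summary:
  λ = 1: algebraic multiplicity = 3, geometric multiplicity = 1
  λ = 3: algebraic multiplicity = 1, geometric multiplicity = 1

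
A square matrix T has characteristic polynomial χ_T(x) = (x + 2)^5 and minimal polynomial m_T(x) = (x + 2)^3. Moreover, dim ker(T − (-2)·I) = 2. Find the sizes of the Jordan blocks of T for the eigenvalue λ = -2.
Block sizes for λ = -2: [3, 2]

Step 1 — from the characteristic polynomial, algebraic multiplicity of λ = -2 is 5. From dim ker(T − (-2)·I) = 2, there are exactly 2 Jordan blocks for λ = -2.
Step 2 — from the minimal polynomial, the factor (x + 2)^3 tells us the largest block for λ = -2 has size 3.
Step 3 — with total size 5, 2 blocks, and largest block 3, the block sizes (in nonincreasing order) are [3, 2].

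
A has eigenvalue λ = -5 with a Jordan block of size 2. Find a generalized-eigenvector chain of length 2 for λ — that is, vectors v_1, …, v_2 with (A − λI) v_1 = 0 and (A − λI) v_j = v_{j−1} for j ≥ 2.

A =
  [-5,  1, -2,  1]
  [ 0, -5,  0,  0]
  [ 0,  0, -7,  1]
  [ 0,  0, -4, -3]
A Jordan chain for λ = -5 of length 2:
v_1 = (1, 0, 0, 0)ᵀ
v_2 = (0, 1, 0, 0)ᵀ

Let N = A − (-5)·I. We want v_2 with N^2 v_2 = 0 but N^1 v_2 ≠ 0; then v_{j-1} := N · v_j for j = 2, …, 2.

Pick v_2 = (0, 1, 0, 0)ᵀ.
Then v_1 = N · v_2 = (1, 0, 0, 0)ᵀ.

Sanity check: (A − (-5)·I) v_1 = (0, 0, 0, 0)ᵀ = 0. ✓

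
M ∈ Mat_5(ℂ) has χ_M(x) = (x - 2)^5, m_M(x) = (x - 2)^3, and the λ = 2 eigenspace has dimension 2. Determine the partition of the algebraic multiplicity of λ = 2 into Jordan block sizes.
Block sizes for λ = 2: [3, 2]

Step 1 — from the characteristic polynomial, algebraic multiplicity of λ = 2 is 5. From dim ker(M − (2)·I) = 2, there are exactly 2 Jordan blocks for λ = 2.
Step 2 — from the minimal polynomial, the factor (x − 2)^3 tells us the largest block for λ = 2 has size 3.
Step 3 — with total size 5, 2 blocks, and largest block 3, the block sizes (in nonincreasing order) are [3, 2].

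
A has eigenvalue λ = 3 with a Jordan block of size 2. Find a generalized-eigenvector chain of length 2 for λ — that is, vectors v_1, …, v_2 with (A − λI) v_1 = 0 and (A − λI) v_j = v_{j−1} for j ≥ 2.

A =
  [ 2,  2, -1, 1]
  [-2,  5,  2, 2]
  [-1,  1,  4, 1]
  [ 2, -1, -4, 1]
A Jordan chain for λ = 3 of length 2:
v_1 = (-1, -2, -1, 2)ᵀ
v_2 = (1, 0, 0, 0)ᵀ

Let N = A − (3)·I. We want v_2 with N^2 v_2 = 0 but N^1 v_2 ≠ 0; then v_{j-1} := N · v_j for j = 2, …, 2.

Pick v_2 = (1, 0, 0, 0)ᵀ.
Then v_1 = N · v_2 = (-1, -2, -1, 2)ᵀ.

Sanity check: (A − (3)·I) v_1 = (0, 0, 0, 0)ᵀ = 0. ✓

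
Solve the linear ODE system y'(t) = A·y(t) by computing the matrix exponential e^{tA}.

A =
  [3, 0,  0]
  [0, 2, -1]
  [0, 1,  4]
e^{tA} =
  [exp(3*t), 0, 0]
  [0, -t*exp(3*t) + exp(3*t), -t*exp(3*t)]
  [0, t*exp(3*t), t*exp(3*t) + exp(3*t)]

Strategy: write A = P · J · P⁻¹ where J is a Jordan canonical form, so e^{tA} = P · e^{tJ} · P⁻¹, and e^{tJ} can be computed block-by-block.

A has Jordan form
J =
  [3, 1, 0]
  [0, 3, 0]
  [0, 0, 3]
(up to reordering of blocks).

Per-block formulas:
  For a 2×2 Jordan block J_2(3): exp(t · J_2(3)) = e^(3t)·(I + t·N), where N is the 2×2 nilpotent shift.
  For a 1×1 block at λ = 3: exp(t · [3]) = [e^(3t)].

After assembling e^{tJ} and conjugating by P, we get:

e^{tA} =
  [exp(3*t), 0, 0]
  [0, -t*exp(3*t) + exp(3*t), -t*exp(3*t)]
  [0, t*exp(3*t), t*exp(3*t) + exp(3*t)]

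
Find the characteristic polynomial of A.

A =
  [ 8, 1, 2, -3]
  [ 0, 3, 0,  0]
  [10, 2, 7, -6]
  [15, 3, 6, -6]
x^4 - 12*x^3 + 54*x^2 - 108*x + 81

Expanding det(x·I − A) (e.g. by cofactor expansion or by noting that A is similar to its Jordan form J, which has the same characteristic polynomial as A) gives
  χ_A(x) = x^4 - 12*x^3 + 54*x^2 - 108*x + 81
which factors as (x - 3)^4. The eigenvalues (with algebraic multiplicities) are λ = 3 with multiplicity 4.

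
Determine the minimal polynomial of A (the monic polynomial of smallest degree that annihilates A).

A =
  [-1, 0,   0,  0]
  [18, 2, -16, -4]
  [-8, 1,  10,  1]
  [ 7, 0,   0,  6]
x^3 - 11*x^2 + 24*x + 36

The characteristic polynomial is χ_A(x) = (x - 6)^3*(x + 1), so the eigenvalues are known. The minimal polynomial is
  m_A(x) = Π_λ (x − λ)^{k_λ}
where k_λ is the size of the *largest* Jordan block for λ (equivalently, the smallest k with (A − λI)^k v = 0 for every generalised eigenvector v of λ).

  λ = -1: largest Jordan block has size 1, contributing (x + 1)
  λ = 6: largest Jordan block has size 2, contributing (x − 6)^2

So m_A(x) = (x - 6)^2*(x + 1) = x^3 - 11*x^2 + 24*x + 36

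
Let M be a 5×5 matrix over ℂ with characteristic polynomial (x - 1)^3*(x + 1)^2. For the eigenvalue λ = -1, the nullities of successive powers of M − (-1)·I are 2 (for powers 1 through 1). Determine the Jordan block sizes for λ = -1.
Block sizes for λ = -1: [1, 1]

From the dimensions of kernels of powers, the number of Jordan blocks of size at least j is d_j − d_{j−1} where d_j = dim ker(N^j) (with d_0 = 0). Computing the differences gives [2].
The number of blocks of size exactly k is (#blocks of size ≥ k) − (#blocks of size ≥ k + 1), so the partition is: 2 block(s) of size 1.
In nonincreasing order the block sizes are [1, 1].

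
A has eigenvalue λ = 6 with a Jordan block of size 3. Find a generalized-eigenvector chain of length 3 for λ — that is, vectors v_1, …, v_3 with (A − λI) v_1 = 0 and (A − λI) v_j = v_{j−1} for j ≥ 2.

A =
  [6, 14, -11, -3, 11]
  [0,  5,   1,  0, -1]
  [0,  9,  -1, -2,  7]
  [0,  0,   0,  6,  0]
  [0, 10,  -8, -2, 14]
A Jordan chain for λ = 6 of length 3:
v_1 = (-3, 0, -2, 0, -2)ᵀ
v_2 = (14, -1, 9, 0, 10)ᵀ
v_3 = (0, 1, 0, 0, 0)ᵀ

Let N = A − (6)·I. We want v_3 with N^3 v_3 = 0 but N^2 v_3 ≠ 0; then v_{j-1} := N · v_j for j = 3, …, 2.

Pick v_3 = (0, 1, 0, 0, 0)ᵀ.
Then v_2 = N · v_3 = (14, -1, 9, 0, 10)ᵀ.
Then v_1 = N · v_2 = (-3, 0, -2, 0, -2)ᵀ.

Sanity check: (A − (6)·I) v_1 = (0, 0, 0, 0, 0)ᵀ = 0. ✓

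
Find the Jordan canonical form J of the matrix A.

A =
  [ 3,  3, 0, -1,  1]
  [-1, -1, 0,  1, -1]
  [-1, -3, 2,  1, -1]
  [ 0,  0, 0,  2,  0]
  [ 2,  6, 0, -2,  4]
J_2(2) ⊕ J_1(2) ⊕ J_1(2) ⊕ J_1(2)

The characteristic polynomial is
  det(x·I − A) = x^5 - 10*x^4 + 40*x^3 - 80*x^2 + 80*x - 32 = (x - 2)^5

Eigenvalues and multiplicities (the geometric multiplicity of λ is n − rank(A − λI), which equals the number of Jordan blocks for λ):
  λ = 2: algebraic multiplicity = 5, geometric multiplicity = 4

Determining the block sizes for each eigenvalue:
  λ = 2: 4 blocks summing to 5 forces exactly one block of size 2 and the rest size 1 → block sizes [2, 1, 1, 1]

Assembling the blocks gives a Jordan form
J =
  [2, 1, 0, 0, 0]
  [0, 2, 0, 0, 0]
  [0, 0, 2, 0, 0]
  [0, 0, 0, 2, 0]
  [0, 0, 0, 0, 2]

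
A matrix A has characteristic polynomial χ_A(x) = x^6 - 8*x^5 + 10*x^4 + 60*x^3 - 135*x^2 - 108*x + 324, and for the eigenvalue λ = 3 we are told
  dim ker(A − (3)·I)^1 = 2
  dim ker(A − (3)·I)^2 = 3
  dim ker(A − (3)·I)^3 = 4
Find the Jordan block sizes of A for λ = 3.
Block sizes for λ = 3: [3, 1]

From the dimensions of kernels of powers, the number of Jordan blocks of size at least j is d_j − d_{j−1} where d_j = dim ker(N^j) (with d_0 = 0). Computing the differences gives [2, 1, 1].
The number of blocks of size exactly k is (#blocks of size ≥ k) − (#blocks of size ≥ k + 1), so the partition is: 1 block(s) of size 1, 1 block(s) of size 3.
In nonincreasing order the block sizes are [3, 1].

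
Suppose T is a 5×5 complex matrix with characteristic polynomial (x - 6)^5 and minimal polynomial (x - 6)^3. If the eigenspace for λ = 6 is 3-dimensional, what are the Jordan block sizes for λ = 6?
Block sizes for λ = 6: [3, 1, 1]

Step 1 — from the characteristic polynomial, algebraic multiplicity of λ = 6 is 5. From dim ker(T − (6)·I) = 3, there are exactly 3 Jordan blocks for λ = 6.
Step 2 — from the minimal polynomial, the factor (x − 6)^3 tells us the largest block for λ = 6 has size 3.
Step 3 — with total size 5, 3 blocks, and largest block 3, the block sizes (in nonincreasing order) are [3, 1, 1].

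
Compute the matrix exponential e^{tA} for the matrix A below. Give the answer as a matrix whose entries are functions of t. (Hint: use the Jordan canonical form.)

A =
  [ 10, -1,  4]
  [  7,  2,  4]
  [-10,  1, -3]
e^{tA} =
  [t^2*exp(3*t) + 7*t*exp(3*t) + exp(3*t), -t^2*exp(3*t) - t*exp(3*t), 4*t*exp(3*t)]
  [t^2*exp(3*t) + 7*t*exp(3*t), -t^2*exp(3*t) - t*exp(3*t) + exp(3*t), 4*t*exp(3*t)]
  [-3*t^2*exp(3*t)/2 - 10*t*exp(3*t), 3*t^2*exp(3*t)/2 + t*exp(3*t), -6*t*exp(3*t) + exp(3*t)]

Strategy: write A = P · J · P⁻¹ where J is a Jordan canonical form, so e^{tA} = P · e^{tJ} · P⁻¹, and e^{tJ} can be computed block-by-block.

A has Jordan form
J =
  [3, 1, 0]
  [0, 3, 1]
  [0, 0, 3]
(up to reordering of blocks).

Per-block formulas:
  For a 3×3 Jordan block J_3(3): exp(t · J_3(3)) = e^(3t)·(I + t·N + (t^2/2)·N^2), where N is the 3×3 nilpotent shift.

After assembling e^{tJ} and conjugating by P, we get:

e^{tA} =
  [t^2*exp(3*t) + 7*t*exp(3*t) + exp(3*t), -t^2*exp(3*t) - t*exp(3*t), 4*t*exp(3*t)]
  [t^2*exp(3*t) + 7*t*exp(3*t), -t^2*exp(3*t) - t*exp(3*t) + exp(3*t), 4*t*exp(3*t)]
  [-3*t^2*exp(3*t)/2 - 10*t*exp(3*t), 3*t^2*exp(3*t)/2 + t*exp(3*t), -6*t*exp(3*t) + exp(3*t)]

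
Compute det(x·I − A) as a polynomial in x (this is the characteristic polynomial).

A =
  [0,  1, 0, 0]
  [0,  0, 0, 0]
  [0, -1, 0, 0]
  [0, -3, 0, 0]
x^4

Expanding det(x·I − A) (e.g. by cofactor expansion or by noting that A is similar to its Jordan form J, which has the same characteristic polynomial as A) gives
  χ_A(x) = x^4
which factors as x^4. The eigenvalues (with algebraic multiplicities) are λ = 0 with multiplicity 4.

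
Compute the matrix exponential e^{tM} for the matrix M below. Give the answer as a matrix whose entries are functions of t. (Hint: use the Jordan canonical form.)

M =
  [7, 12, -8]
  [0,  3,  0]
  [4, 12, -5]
e^{tM} =
  [2*exp(3*t) - exp(-t), 3*exp(3*t) - 3*exp(-t), -2*exp(3*t) + 2*exp(-t)]
  [0, exp(3*t), 0]
  [exp(3*t) - exp(-t), 3*exp(3*t) - 3*exp(-t), -exp(3*t) + 2*exp(-t)]

Strategy: write M = P · J · P⁻¹ where J is a Jordan canonical form, so e^{tM} = P · e^{tJ} · P⁻¹, and e^{tJ} can be computed block-by-block.

M has Jordan form
J =
  [-1, 0, 0]
  [ 0, 3, 0]
  [ 0, 0, 3]
(up to reordering of blocks).

Per-block formulas:
  For a 1×1 block at λ = 3: exp(t · [3]) = [e^(3t)].
  For a 1×1 block at λ = -1: exp(t · [-1]) = [e^(-1t)].

After assembling e^{tJ} and conjugating by P, we get:

e^{tM} =
  [2*exp(3*t) - exp(-t), 3*exp(3*t) - 3*exp(-t), -2*exp(3*t) + 2*exp(-t)]
  [0, exp(3*t), 0]
  [exp(3*t) - exp(-t), 3*exp(3*t) - 3*exp(-t), -exp(3*t) + 2*exp(-t)]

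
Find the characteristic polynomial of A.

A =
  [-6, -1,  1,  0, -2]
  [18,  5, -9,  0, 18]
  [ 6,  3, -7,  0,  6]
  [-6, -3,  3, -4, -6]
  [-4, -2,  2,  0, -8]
x^5 + 20*x^4 + 160*x^3 + 640*x^2 + 1280*x + 1024

Expanding det(x·I − A) (e.g. by cofactor expansion or by noting that A is similar to its Jordan form J, which has the same characteristic polynomial as A) gives
  χ_A(x) = x^5 + 20*x^4 + 160*x^3 + 640*x^2 + 1280*x + 1024
which factors as (x + 4)^5. The eigenvalues (with algebraic multiplicities) are λ = -4 with multiplicity 5.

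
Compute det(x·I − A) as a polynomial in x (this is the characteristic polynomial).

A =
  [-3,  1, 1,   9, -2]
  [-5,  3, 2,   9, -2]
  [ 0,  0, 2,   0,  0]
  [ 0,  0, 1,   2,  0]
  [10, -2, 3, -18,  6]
x^5 - 10*x^4 + 40*x^3 - 80*x^2 + 80*x - 32

Expanding det(x·I − A) (e.g. by cofactor expansion or by noting that A is similar to its Jordan form J, which has the same characteristic polynomial as A) gives
  χ_A(x) = x^5 - 10*x^4 + 40*x^3 - 80*x^2 + 80*x - 32
which factors as (x - 2)^5. The eigenvalues (with algebraic multiplicities) are λ = 2 with multiplicity 5.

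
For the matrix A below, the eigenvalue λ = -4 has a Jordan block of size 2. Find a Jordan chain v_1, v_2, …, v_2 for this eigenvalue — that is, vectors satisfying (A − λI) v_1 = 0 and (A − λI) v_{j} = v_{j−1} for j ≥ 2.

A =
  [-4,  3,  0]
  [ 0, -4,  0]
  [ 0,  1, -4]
A Jordan chain for λ = -4 of length 2:
v_1 = (3, 0, 1)ᵀ
v_2 = (0, 1, 0)ᵀ

Let N = A − (-4)·I. We want v_2 with N^2 v_2 = 0 but N^1 v_2 ≠ 0; then v_{j-1} := N · v_j for j = 2, …, 2.

Pick v_2 = (0, 1, 0)ᵀ.
Then v_1 = N · v_2 = (3, 0, 1)ᵀ.

Sanity check: (A − (-4)·I) v_1 = (0, 0, 0)ᵀ = 0. ✓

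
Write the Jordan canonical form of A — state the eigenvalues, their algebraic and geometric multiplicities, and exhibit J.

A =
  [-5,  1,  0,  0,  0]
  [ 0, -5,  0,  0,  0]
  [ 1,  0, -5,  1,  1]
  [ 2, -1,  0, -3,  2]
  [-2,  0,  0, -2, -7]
J_2(-5) ⊕ J_2(-5) ⊕ J_1(-5)

The characteristic polynomial is
  det(x·I − A) = x^5 + 25*x^4 + 250*x^3 + 1250*x^2 + 3125*x + 3125 = (x + 5)^5

Eigenvalues and multiplicities (the geometric multiplicity of λ is n − rank(A − λI), which equals the number of Jordan blocks for λ):
  λ = -5: algebraic multiplicity = 5, geometric multiplicity = 3

Determining the block sizes for each eigenvalue:
  λ = -5: with am = 5 and gm = 3, the partition is not yet determined (e.g. several partitions of 5 into 3 parts exist). Let N = A − (-5)·I. Computing rank(N^1) = 2, rank(N^2) = 0; the number of blocks of size ≥ j is rank(N^{j−1}) − rank(N^j), giving [3, 2]. So we have 2 block(s) of size 2, 1 block(s) of size 1 → block sizes [2, 2, 1]

Assembling the blocks gives a Jordan form
J =
  [-5,  1,  0,  0,  0]
  [ 0, -5,  0,  0,  0]
  [ 0,  0, -5,  1,  0]
  [ 0,  0,  0, -5,  0]
  [ 0,  0,  0,  0, -5]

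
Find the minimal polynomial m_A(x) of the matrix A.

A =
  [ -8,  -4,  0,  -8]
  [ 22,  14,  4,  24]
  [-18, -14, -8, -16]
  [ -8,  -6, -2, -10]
x^2 + 6*x + 8

The characteristic polynomial is χ_A(x) = (x + 2)^2*(x + 4)^2, so the eigenvalues are known. The minimal polynomial is
  m_A(x) = Π_λ (x − λ)^{k_λ}
where k_λ is the size of the *largest* Jordan block for λ (equivalently, the smallest k with (A − λI)^k v = 0 for every generalised eigenvector v of λ).

  λ = -4: largest Jordan block has size 1, contributing (x + 4)
  λ = -2: largest Jordan block has size 1, contributing (x + 2)

So m_A(x) = (x + 2)*(x + 4) = x^2 + 6*x + 8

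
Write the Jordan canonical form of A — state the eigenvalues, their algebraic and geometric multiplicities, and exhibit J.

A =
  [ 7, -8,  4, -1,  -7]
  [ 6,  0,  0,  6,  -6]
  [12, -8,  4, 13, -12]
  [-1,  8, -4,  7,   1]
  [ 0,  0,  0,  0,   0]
J_1(0) ⊕ J_1(0) ⊕ J_3(6)

The characteristic polynomial is
  det(x·I − A) = x^5 - 18*x^4 + 108*x^3 - 216*x^2 = x^2*(x - 6)^3

Eigenvalues and multiplicities (the geometric multiplicity of λ is n − rank(A − λI), which equals the number of Jordan blocks for λ):
  λ = 0: algebraic multiplicity = 2, geometric multiplicity = 2
  λ = 6: algebraic multiplicity = 3, geometric multiplicity = 1

Determining the block sizes for each eigenvalue:
  λ = 0: gm = am = 2, so every block has size 1 → block sizes [1, 1]
  λ = 6: one block (gm = 1), so the single block has size am = 3 → block sizes [3]

Assembling the blocks gives a Jordan form
J =
  [0, 0, 0, 0, 0]
  [0, 0, 0, 0, 0]
  [0, 0, 6, 1, 0]
  [0, 0, 0, 6, 1]
  [0, 0, 0, 0, 6]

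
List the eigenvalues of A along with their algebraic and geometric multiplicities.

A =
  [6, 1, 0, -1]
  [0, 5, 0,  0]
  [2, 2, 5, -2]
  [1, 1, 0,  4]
λ = 5: alg = 4, geom = 3

Step 1 — factor the characteristic polynomial to read off the algebraic multiplicities:
  χ_A(x) = (x - 5)^4

Step 2 — compute geometric multiplicities via the rank-nullity identity g(λ) = n − rank(A − λI):
  rank(A − (5)·I) = 1, so dim ker(A − (5)·I) = n − 1 = 3

Summary:
  λ = 5: algebraic multiplicity = 4, geometric multiplicity = 3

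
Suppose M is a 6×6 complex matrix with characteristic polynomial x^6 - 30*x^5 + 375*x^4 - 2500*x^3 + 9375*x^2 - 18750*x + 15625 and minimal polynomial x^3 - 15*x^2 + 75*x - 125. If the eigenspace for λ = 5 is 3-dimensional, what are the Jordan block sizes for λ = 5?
Block sizes for λ = 5: [3, 2, 1]

Step 1 — from the characteristic polynomial, algebraic multiplicity of λ = 5 is 6. From dim ker(M − (5)·I) = 3, there are exactly 3 Jordan blocks for λ = 5.
Step 2 — from the minimal polynomial, the factor (x − 5)^3 tells us the largest block for λ = 5 has size 3.
Step 3 — with total size 6, 3 blocks, and largest block 3, the block sizes (in nonincreasing order) are [3, 2, 1].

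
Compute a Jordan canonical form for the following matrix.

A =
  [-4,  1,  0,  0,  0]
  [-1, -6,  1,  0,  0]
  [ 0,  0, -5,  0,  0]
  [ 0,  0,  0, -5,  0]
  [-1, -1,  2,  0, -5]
J_3(-5) ⊕ J_1(-5) ⊕ J_1(-5)

The characteristic polynomial is
  det(x·I − A) = x^5 + 25*x^4 + 250*x^3 + 1250*x^2 + 3125*x + 3125 = (x + 5)^5

Eigenvalues and multiplicities (the geometric multiplicity of λ is n − rank(A − λI), which equals the number of Jordan blocks for λ):
  λ = -5: algebraic multiplicity = 5, geometric multiplicity = 3

Determining the block sizes for each eigenvalue:
  λ = -5: with am = 5 and gm = 3, the partition is not yet determined (e.g. several partitions of 5 into 3 parts exist). Let N = A − (-5)·I. Computing rank(N^1) = 2, rank(N^2) = 1, rank(N^3) = 0; the number of blocks of size ≥ j is rank(N^{j−1}) − rank(N^j), giving [3, 1, 1]. So we have 1 block(s) of size 3, 2 block(s) of size 1 → block sizes [3, 1, 1]

Assembling the blocks gives a Jordan form
J =
  [-5,  1,  0,  0,  0]
  [ 0, -5,  1,  0,  0]
  [ 0,  0, -5,  0,  0]
  [ 0,  0,  0, -5,  0]
  [ 0,  0,  0,  0, -5]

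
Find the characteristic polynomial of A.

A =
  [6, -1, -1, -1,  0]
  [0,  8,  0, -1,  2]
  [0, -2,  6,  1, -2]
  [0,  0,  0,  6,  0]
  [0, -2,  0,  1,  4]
x^5 - 30*x^4 + 360*x^3 - 2160*x^2 + 6480*x - 7776

Expanding det(x·I − A) (e.g. by cofactor expansion or by noting that A is similar to its Jordan form J, which has the same characteristic polynomial as A) gives
  χ_A(x) = x^5 - 30*x^4 + 360*x^3 - 2160*x^2 + 6480*x - 7776
which factors as (x - 6)^5. The eigenvalues (with algebraic multiplicities) are λ = 6 with multiplicity 5.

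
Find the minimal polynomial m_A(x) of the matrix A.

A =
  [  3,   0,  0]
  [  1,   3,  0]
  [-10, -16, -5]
x^3 - x^2 - 21*x + 45

The characteristic polynomial is χ_A(x) = (x - 3)^2*(x + 5), so the eigenvalues are known. The minimal polynomial is
  m_A(x) = Π_λ (x − λ)^{k_λ}
where k_λ is the size of the *largest* Jordan block for λ (equivalently, the smallest k with (A − λI)^k v = 0 for every generalised eigenvector v of λ).

  λ = -5: largest Jordan block has size 1, contributing (x + 5)
  λ = 3: largest Jordan block has size 2, contributing (x − 3)^2

So m_A(x) = (x - 3)^2*(x + 5) = x^3 - x^2 - 21*x + 45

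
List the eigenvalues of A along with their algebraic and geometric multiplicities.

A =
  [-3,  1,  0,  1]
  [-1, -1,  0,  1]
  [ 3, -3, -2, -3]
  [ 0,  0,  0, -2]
λ = -2: alg = 4, geom = 3

Step 1 — factor the characteristic polynomial to read off the algebraic multiplicities:
  χ_A(x) = (x + 2)^4

Step 2 — compute geometric multiplicities via the rank-nullity identity g(λ) = n − rank(A − λI):
  rank(A − (-2)·I) = 1, so dim ker(A − (-2)·I) = n − 1 = 3

Summary:
  λ = -2: algebraic multiplicity = 4, geometric multiplicity = 3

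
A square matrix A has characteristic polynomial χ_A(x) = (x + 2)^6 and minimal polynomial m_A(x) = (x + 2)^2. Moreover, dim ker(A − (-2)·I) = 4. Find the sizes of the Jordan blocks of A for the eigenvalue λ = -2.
Block sizes for λ = -2: [2, 2, 1, 1]

Step 1 — from the characteristic polynomial, algebraic multiplicity of λ = -2 is 6. From dim ker(A − (-2)·I) = 4, there are exactly 4 Jordan blocks for λ = -2.
Step 2 — from the minimal polynomial, the factor (x + 2)^2 tells us the largest block for λ = -2 has size 2.
Step 3 — with total size 6, 4 blocks, and largest block 2, the block sizes (in nonincreasing order) are [2, 2, 1, 1].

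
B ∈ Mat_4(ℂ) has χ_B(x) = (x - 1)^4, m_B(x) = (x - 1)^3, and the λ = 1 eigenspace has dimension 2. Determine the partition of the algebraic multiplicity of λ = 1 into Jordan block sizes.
Block sizes for λ = 1: [3, 1]

Step 1 — from the characteristic polynomial, algebraic multiplicity of λ = 1 is 4. From dim ker(B − (1)·I) = 2, there are exactly 2 Jordan blocks for λ = 1.
Step 2 — from the minimal polynomial, the factor (x − 1)^3 tells us the largest block for λ = 1 has size 3.
Step 3 — with total size 4, 2 blocks, and largest block 3, the block sizes (in nonincreasing order) are [3, 1].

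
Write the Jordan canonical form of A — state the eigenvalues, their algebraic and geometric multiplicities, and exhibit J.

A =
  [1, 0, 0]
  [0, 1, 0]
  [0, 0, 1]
J_1(1) ⊕ J_1(1) ⊕ J_1(1)

The characteristic polynomial is
  det(x·I − A) = x^3 - 3*x^2 + 3*x - 1 = (x - 1)^3

Eigenvalues and multiplicities (the geometric multiplicity of λ is n − rank(A − λI), which equals the number of Jordan blocks for λ):
  λ = 1: algebraic multiplicity = 3, geometric multiplicity = 3

Determining the block sizes for each eigenvalue:
  λ = 1: gm = am = 3, so every block has size 1 → block sizes [1, 1, 1]

Assembling the blocks gives a Jordan form
J =
  [1, 0, 0]
  [0, 1, 0]
  [0, 0, 1]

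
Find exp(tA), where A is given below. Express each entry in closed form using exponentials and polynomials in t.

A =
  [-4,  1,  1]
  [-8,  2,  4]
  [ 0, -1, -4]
e^{tA} =
  [-2*t^2*exp(-2*t) - 2*t*exp(-2*t) + exp(-2*t), t^2*exp(-2*t)/2 + t*exp(-2*t), t*exp(-2*t)]
  [-8*t^2*exp(-2*t) - 8*t*exp(-2*t), 2*t^2*exp(-2*t) + 4*t*exp(-2*t) + exp(-2*t), 4*t*exp(-2*t)]
  [4*t^2*exp(-2*t), -t^2*exp(-2*t) - t*exp(-2*t), -2*t*exp(-2*t) + exp(-2*t)]

Strategy: write A = P · J · P⁻¹ where J is a Jordan canonical form, so e^{tA} = P · e^{tJ} · P⁻¹, and e^{tJ} can be computed block-by-block.

A has Jordan form
J =
  [-2,  1,  0]
  [ 0, -2,  1]
  [ 0,  0, -2]
(up to reordering of blocks).

Per-block formulas:
  For a 3×3 Jordan block J_3(-2): exp(t · J_3(-2)) = e^(-2t)·(I + t·N + (t^2/2)·N^2), where N is the 3×3 nilpotent shift.

After assembling e^{tJ} and conjugating by P, we get:

e^{tA} =
  [-2*t^2*exp(-2*t) - 2*t*exp(-2*t) + exp(-2*t), t^2*exp(-2*t)/2 + t*exp(-2*t), t*exp(-2*t)]
  [-8*t^2*exp(-2*t) - 8*t*exp(-2*t), 2*t^2*exp(-2*t) + 4*t*exp(-2*t) + exp(-2*t), 4*t*exp(-2*t)]
  [4*t^2*exp(-2*t), -t^2*exp(-2*t) - t*exp(-2*t), -2*t*exp(-2*t) + exp(-2*t)]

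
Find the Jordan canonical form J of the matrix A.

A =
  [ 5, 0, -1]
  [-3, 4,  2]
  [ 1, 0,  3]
J_3(4)

The characteristic polynomial is
  det(x·I − A) = x^3 - 12*x^2 + 48*x - 64 = (x - 4)^3

Eigenvalues and multiplicities (the geometric multiplicity of λ is n − rank(A − λI), which equals the number of Jordan blocks for λ):
  λ = 4: algebraic multiplicity = 3, geometric multiplicity = 1

Determining the block sizes for each eigenvalue:
  λ = 4: one block (gm = 1), so the single block has size am = 3 → block sizes [3]

Assembling the blocks gives a Jordan form
J =
  [4, 1, 0]
  [0, 4, 1]
  [0, 0, 4]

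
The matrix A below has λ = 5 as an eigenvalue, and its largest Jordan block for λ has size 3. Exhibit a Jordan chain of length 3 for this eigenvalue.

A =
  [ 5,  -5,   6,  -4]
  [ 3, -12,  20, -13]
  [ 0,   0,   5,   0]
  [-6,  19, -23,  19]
A Jordan chain for λ = 5 of length 3:
v_1 = (1, 4, 0, -5)ᵀ
v_2 = (6, 23, 0, -29)ᵀ
v_3 = (1, 0, 1, 0)ᵀ

Let N = A − (5)·I. We want v_3 with N^3 v_3 = 0 but N^2 v_3 ≠ 0; then v_{j-1} := N · v_j for j = 3, …, 2.

Pick v_3 = (1, 0, 1, 0)ᵀ.
Then v_2 = N · v_3 = (6, 23, 0, -29)ᵀ.
Then v_1 = N · v_2 = (1, 4, 0, -5)ᵀ.

Sanity check: (A − (5)·I) v_1 = (0, 0, 0, 0)ᵀ = 0. ✓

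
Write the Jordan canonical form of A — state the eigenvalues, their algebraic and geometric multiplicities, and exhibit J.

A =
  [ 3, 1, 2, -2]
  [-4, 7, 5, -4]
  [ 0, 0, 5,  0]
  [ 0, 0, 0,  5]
J_3(5) ⊕ J_1(5)

The characteristic polynomial is
  det(x·I − A) = x^4 - 20*x^3 + 150*x^2 - 500*x + 625 = (x - 5)^4

Eigenvalues and multiplicities (the geometric multiplicity of λ is n − rank(A − λI), which equals the number of Jordan blocks for λ):
  λ = 5: algebraic multiplicity = 4, geometric multiplicity = 2

Determining the block sizes for each eigenvalue:
  λ = 5: with am = 4 and gm = 2, the partition is not yet determined (e.g. several partitions of 4 into 2 parts exist). Let N = A − (5)·I. Computing rank(N^1) = 2, rank(N^2) = 1, rank(N^3) = 0; the number of blocks of size ≥ j is rank(N^{j−1}) − rank(N^j), giving [2, 1, 1]. So we have 1 block(s) of size 3, 1 block(s) of size 1 → block sizes [3, 1]

Assembling the blocks gives a Jordan form
J =
  [5, 1, 0, 0]
  [0, 5, 1, 0]
  [0, 0, 5, 0]
  [0, 0, 0, 5]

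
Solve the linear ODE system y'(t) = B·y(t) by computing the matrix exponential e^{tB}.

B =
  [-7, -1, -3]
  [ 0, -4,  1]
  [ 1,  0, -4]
e^{tB} =
  [t^2*exp(-5*t)/2 - 2*t*exp(-5*t) + exp(-5*t), t^2*exp(-5*t)/2 - t*exp(-5*t), t^2*exp(-5*t) - 3*t*exp(-5*t)]
  [t^2*exp(-5*t)/2, t^2*exp(-5*t)/2 + t*exp(-5*t) + exp(-5*t), t^2*exp(-5*t) + t*exp(-5*t)]
  [-t^2*exp(-5*t)/2 + t*exp(-5*t), -t^2*exp(-5*t)/2, -t^2*exp(-5*t) + t*exp(-5*t) + exp(-5*t)]

Strategy: write B = P · J · P⁻¹ where J is a Jordan canonical form, so e^{tB} = P · e^{tJ} · P⁻¹, and e^{tJ} can be computed block-by-block.

B has Jordan form
J =
  [-5,  1,  0]
  [ 0, -5,  1]
  [ 0,  0, -5]
(up to reordering of blocks).

Per-block formulas:
  For a 3×3 Jordan block J_3(-5): exp(t · J_3(-5)) = e^(-5t)·(I + t·N + (t^2/2)·N^2), where N is the 3×3 nilpotent shift.

After assembling e^{tJ} and conjugating by P, we get:

e^{tB} =
  [t^2*exp(-5*t)/2 - 2*t*exp(-5*t) + exp(-5*t), t^2*exp(-5*t)/2 - t*exp(-5*t), t^2*exp(-5*t) - 3*t*exp(-5*t)]
  [t^2*exp(-5*t)/2, t^2*exp(-5*t)/2 + t*exp(-5*t) + exp(-5*t), t^2*exp(-5*t) + t*exp(-5*t)]
  [-t^2*exp(-5*t)/2 + t*exp(-5*t), -t^2*exp(-5*t)/2, -t^2*exp(-5*t) + t*exp(-5*t) + exp(-5*t)]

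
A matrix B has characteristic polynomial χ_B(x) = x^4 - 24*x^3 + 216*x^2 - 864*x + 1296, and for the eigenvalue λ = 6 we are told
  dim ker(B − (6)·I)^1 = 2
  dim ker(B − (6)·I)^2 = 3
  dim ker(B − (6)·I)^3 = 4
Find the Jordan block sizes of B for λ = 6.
Block sizes for λ = 6: [3, 1]

From the dimensions of kernels of powers, the number of Jordan blocks of size at least j is d_j − d_{j−1} where d_j = dim ker(N^j) (with d_0 = 0). Computing the differences gives [2, 1, 1].
The number of blocks of size exactly k is (#blocks of size ≥ k) − (#blocks of size ≥ k + 1), so the partition is: 1 block(s) of size 1, 1 block(s) of size 3.
In nonincreasing order the block sizes are [3, 1].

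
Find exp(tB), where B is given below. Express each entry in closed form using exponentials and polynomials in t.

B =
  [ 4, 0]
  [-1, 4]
e^{tB} =
  [exp(4*t), 0]
  [-t*exp(4*t), exp(4*t)]

Strategy: write B = P · J · P⁻¹ where J is a Jordan canonical form, so e^{tB} = P · e^{tJ} · P⁻¹, and e^{tJ} can be computed block-by-block.

B has Jordan form
J =
  [4, 1]
  [0, 4]
(up to reordering of blocks).

Per-block formulas:
  For a 2×2 Jordan block J_2(4): exp(t · J_2(4)) = e^(4t)·(I + t·N), where N is the 2×2 nilpotent shift.

After assembling e^{tJ} and conjugating by P, we get:

e^{tB} =
  [exp(4*t), 0]
  [-t*exp(4*t), exp(4*t)]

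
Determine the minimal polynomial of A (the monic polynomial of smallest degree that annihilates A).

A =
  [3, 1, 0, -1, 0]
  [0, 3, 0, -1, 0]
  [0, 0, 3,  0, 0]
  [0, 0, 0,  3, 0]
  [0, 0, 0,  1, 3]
x^3 - 9*x^2 + 27*x - 27

The characteristic polynomial is χ_A(x) = (x - 3)^5, so the eigenvalues are known. The minimal polynomial is
  m_A(x) = Π_λ (x − λ)^{k_λ}
where k_λ is the size of the *largest* Jordan block for λ (equivalently, the smallest k with (A − λI)^k v = 0 for every generalised eigenvector v of λ).

  λ = 3: largest Jordan block has size 3, contributing (x − 3)^3

So m_A(x) = (x - 3)^3 = x^3 - 9*x^2 + 27*x - 27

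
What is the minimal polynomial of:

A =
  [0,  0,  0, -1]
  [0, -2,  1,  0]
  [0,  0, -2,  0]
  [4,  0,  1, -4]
x^3 + 6*x^2 + 12*x + 8

The characteristic polynomial is χ_A(x) = (x + 2)^4, so the eigenvalues are known. The minimal polynomial is
  m_A(x) = Π_λ (x − λ)^{k_λ}
where k_λ is the size of the *largest* Jordan block for λ (equivalently, the smallest k with (A − λI)^k v = 0 for every generalised eigenvector v of λ).

  λ = -2: largest Jordan block has size 3, contributing (x + 2)^3

So m_A(x) = (x + 2)^3 = x^3 + 6*x^2 + 12*x + 8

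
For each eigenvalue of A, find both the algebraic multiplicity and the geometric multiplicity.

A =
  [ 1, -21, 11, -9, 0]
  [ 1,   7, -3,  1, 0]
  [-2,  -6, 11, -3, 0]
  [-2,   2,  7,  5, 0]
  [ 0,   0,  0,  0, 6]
λ = 6: alg = 5, geom = 3

Step 1 — factor the characteristic polynomial to read off the algebraic multiplicities:
  χ_A(x) = (x - 6)^5

Step 2 — compute geometric multiplicities via the rank-nullity identity g(λ) = n − rank(A − λI):
  rank(A − (6)·I) = 2, so dim ker(A − (6)·I) = n − 2 = 3

Summary:
  λ = 6: algebraic multiplicity = 5, geometric multiplicity = 3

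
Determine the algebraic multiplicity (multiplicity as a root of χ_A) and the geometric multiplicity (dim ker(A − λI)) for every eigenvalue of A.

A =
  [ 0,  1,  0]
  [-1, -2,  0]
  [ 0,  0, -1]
λ = -1: alg = 3, geom = 2

Step 1 — factor the characteristic polynomial to read off the algebraic multiplicities:
  χ_A(x) = (x + 1)^3

Step 2 — compute geometric multiplicities via the rank-nullity identity g(λ) = n − rank(A − λI):
  rank(A − (-1)·I) = 1, so dim ker(A − (-1)·I) = n − 1 = 2

Summary:
  λ = -1: algebraic multiplicity = 3, geometric multiplicity = 2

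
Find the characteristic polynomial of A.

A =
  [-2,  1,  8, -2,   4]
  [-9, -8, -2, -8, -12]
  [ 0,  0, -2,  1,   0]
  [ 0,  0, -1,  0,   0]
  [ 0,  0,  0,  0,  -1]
x^5 + 13*x^4 + 58*x^3 + 106*x^2 + 85*x + 25

Expanding det(x·I − A) (e.g. by cofactor expansion or by noting that A is similar to its Jordan form J, which has the same characteristic polynomial as A) gives
  χ_A(x) = x^5 + 13*x^4 + 58*x^3 + 106*x^2 + 85*x + 25
which factors as (x + 1)^3*(x + 5)^2. The eigenvalues (with algebraic multiplicities) are λ = -5 with multiplicity 2, λ = -1 with multiplicity 3.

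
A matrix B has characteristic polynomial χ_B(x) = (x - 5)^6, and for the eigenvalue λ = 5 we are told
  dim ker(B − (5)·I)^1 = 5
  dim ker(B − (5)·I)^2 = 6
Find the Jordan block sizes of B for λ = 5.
Block sizes for λ = 5: [2, 1, 1, 1, 1]

From the dimensions of kernels of powers, the number of Jordan blocks of size at least j is d_j − d_{j−1} where d_j = dim ker(N^j) (with d_0 = 0). Computing the differences gives [5, 1].
The number of blocks of size exactly k is (#blocks of size ≥ k) − (#blocks of size ≥ k + 1), so the partition is: 4 block(s) of size 1, 1 block(s) of size 2.
In nonincreasing order the block sizes are [2, 1, 1, 1, 1].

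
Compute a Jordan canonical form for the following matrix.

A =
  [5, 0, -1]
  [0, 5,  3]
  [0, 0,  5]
J_2(5) ⊕ J_1(5)

The characteristic polynomial is
  det(x·I − A) = x^3 - 15*x^2 + 75*x - 125 = (x - 5)^3

Eigenvalues and multiplicities (the geometric multiplicity of λ is n − rank(A − λI), which equals the number of Jordan blocks for λ):
  λ = 5: algebraic multiplicity = 3, geometric multiplicity = 2

Determining the block sizes for each eigenvalue:
  λ = 5: 2 blocks summing to 3 forces exactly one block of size 2 and the rest size 1 → block sizes [2, 1]

Assembling the blocks gives a Jordan form
J =
  [5, 1, 0]
  [0, 5, 0]
  [0, 0, 5]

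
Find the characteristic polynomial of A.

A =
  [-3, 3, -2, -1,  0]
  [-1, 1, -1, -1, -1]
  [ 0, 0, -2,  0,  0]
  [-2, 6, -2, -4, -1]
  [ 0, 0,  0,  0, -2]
x^5 + 10*x^4 + 40*x^3 + 80*x^2 + 80*x + 32

Expanding det(x·I − A) (e.g. by cofactor expansion or by noting that A is similar to its Jordan form J, which has the same characteristic polynomial as A) gives
  χ_A(x) = x^5 + 10*x^4 + 40*x^3 + 80*x^2 + 80*x + 32
which factors as (x + 2)^5. The eigenvalues (with algebraic multiplicities) are λ = -2 with multiplicity 5.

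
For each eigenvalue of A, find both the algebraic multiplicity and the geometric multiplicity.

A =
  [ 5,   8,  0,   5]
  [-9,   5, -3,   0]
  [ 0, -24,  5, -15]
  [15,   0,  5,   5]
λ = 5: alg = 4, geom = 2

Step 1 — factor the characteristic polynomial to read off the algebraic multiplicities:
  χ_A(x) = (x - 5)^4

Step 2 — compute geometric multiplicities via the rank-nullity identity g(λ) = n − rank(A − λI):
  rank(A − (5)·I) = 2, so dim ker(A − (5)·I) = n − 2 = 2

Summary:
  λ = 5: algebraic multiplicity = 4, geometric multiplicity = 2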